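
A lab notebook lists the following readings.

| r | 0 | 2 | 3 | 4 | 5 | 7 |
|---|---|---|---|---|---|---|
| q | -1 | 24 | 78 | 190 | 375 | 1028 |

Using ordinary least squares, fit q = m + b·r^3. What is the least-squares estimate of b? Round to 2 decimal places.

Compute the Gram sums: Σ1 = 6, Σr^3 = 567, Σr^3·r^3 = 138163.
Right-hand side: Σq = 1694, Σr^3·q = 413937.
Normal equations: [[6, 567]; [567, 138163]]·[m, b]ᵀ = [1694, 413937]ᵀ.
Δ = 6·138163 − 567² = 507489.
m = (1694·138163 − 567·413937)/507489 = -654157/507489; b = (6·413937 − 567·1694)/507489 = 507708/169163.

b = 3.00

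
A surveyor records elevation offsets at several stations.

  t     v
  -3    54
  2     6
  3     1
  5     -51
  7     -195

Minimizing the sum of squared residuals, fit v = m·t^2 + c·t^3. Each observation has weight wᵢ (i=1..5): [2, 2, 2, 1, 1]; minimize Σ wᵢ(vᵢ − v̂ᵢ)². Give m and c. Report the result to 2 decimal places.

m = 3.03, c = -1.00

Sums needed: Σwᵢ·t^2·t^2 = 3382, Σwᵢ·t^2·t^3 = 19996, Σwᵢ·t^3·t^3 = 136318.
Moment sums: Σwᵢ·t^2·v = -9792, Σwᵢ·t^3·v = -76026.
Eliminating c: 136318·(row 1) − 19996·(row 2) gives 61187460·m = 136318·(-9792) − 19996·(-76026) = 185390040, so m = 3089834/1019791.
Then c = ((-76026) − 19996·(3089834/1019791))/136318 = -1021985/1019791.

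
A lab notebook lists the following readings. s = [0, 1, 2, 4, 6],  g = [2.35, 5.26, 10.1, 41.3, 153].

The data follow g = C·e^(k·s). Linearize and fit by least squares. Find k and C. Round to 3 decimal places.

k = 0.692, C = 2.502

Taking logs, ln g = k·s + ln C, so regress ln g on s.
Σs = 13.0000, Σ(s)² = 57.0000, Σln g = 13.5784, Σs·ln g = 51.3513.
Normal system: [[57.0000, 13.0000]; [13.0000, 5]]·[k, ln C]ᵀ = [51.3513, 13.5784]ᵀ.
Solving (det = 116.0000): k = 0.69170, ln C = 0.91725, so C = exp(0.91725) = 2.50240.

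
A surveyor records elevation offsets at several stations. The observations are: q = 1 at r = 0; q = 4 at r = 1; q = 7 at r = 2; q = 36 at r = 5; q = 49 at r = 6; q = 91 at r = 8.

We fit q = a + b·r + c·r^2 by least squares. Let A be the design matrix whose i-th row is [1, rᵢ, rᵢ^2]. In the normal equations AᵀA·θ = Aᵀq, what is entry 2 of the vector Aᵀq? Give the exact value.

Entry 2 ↔ basis r, so (Aᵀq)_{2} = Σᵢ (r)·qᵢ = (0)·(1) + (1)·(4) + (2)·(7) + (5)·(36) + (6)·(49) + (8)·(91) = 1220.

1220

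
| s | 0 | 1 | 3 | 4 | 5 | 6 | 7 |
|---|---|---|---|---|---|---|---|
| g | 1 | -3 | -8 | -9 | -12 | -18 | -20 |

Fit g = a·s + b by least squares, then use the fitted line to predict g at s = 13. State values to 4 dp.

ĝ = -36.8732

Normal-equation sums: Σs·s = 136, Σs = 26, Σ1 = 7.
Moment sums: Σs·g = -371, Σg = -69.
Eliminating b: 7·(row 1) − 26·(row 2) gives 276·a = 7·(-371) − 26·(-69) = -803, so a = -803/276.
Then b = ((-69) − 26·(-803/276))/7 = 131/138.
At s = 13: ĝ = (-803/276)·(13) + (131/138)·(1) = -10177/276.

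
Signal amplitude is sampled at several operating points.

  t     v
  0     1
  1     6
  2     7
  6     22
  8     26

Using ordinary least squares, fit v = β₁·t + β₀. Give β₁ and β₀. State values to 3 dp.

From the data, Σt·t = 105, Σt = 17, Σ1 = 5.
And Σt·v = 360, Σv = 62.
MᵀM·[β₁, β₀]ᵀ = Mᵀv becomes [[105, 17]; [17, 5]]·[β₁, β₀]ᵀ = [360, 62]ᵀ.
Eliminating β₀: 5·(row 1) − 17·(row 2) gives 236·β₁ = 5·360 − 17·62 = 746, so β₁ = 373/118.
Then β₀ = (62 − 17·(373/118))/5 = 195/118.

β₁ = 3.161, β₀ = 1.653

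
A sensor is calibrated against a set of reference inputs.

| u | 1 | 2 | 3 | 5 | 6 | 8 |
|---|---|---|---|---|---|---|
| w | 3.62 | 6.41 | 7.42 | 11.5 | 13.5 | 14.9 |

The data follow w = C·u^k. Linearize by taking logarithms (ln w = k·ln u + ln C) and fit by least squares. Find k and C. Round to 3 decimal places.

k = 0.691, C = 3.712

Linearized form: ln w = k·ln u + ln C. From the 6 transformed points,
XᵀX = [[11.8122, 7.2724]; [7.2724, 6]], rhs = [17.7011, 12.8949]ᵀ  (here Σln u = 7.2724, Σ(ln u)² = 11.8122, Σln w = 12.8949, Σln u·ln w = 17.7011).
Slope k = (n·Σln u·ln w − Σln u·Σln w)/(n·Σ(ln u)² − (Σln u)²) = (6·17.7011 − 7.2724·12.8949)/17.9853 = 0.69111; ln C = (Σln w − k·Σln u)/n = 1.31148, so C = exp(1.31148) = 3.71168.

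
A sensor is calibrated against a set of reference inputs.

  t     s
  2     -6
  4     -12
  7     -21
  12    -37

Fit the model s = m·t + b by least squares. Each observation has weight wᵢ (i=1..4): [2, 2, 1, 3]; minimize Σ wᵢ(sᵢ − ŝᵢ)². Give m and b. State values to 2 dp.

Forming MᵀWM = [[521, 55]; [55, 8]] and MᵀWs = [-1599, -168]ᵀ gives MᵀWM·[m, b]ᵀ = MᵀWs.
Eliminating b: 8·(row 1) − 55·(row 2) gives 1143·m = 8·(-1599) − 55·(-168) = -3552, so m = -1184/381.
Then b = ((-168) − 55·(-1184/381))/8 = 139/381.

m = -3.11, b = 0.36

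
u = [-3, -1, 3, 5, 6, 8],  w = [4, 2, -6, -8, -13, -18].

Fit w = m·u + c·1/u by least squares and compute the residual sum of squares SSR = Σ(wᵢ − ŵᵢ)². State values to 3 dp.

SSR = 11.983

Compute the Gram sums: Σu·u = 144, Σu·1/u = 6, Σ1/u·1/u = 2089/1600.
For Mᵀw: Σu·w = -294, Σ1/u·w = -227/20.
Determinant 144·(2089/1600) − 6² = 15201/100.
m = ((-294)·(2089/1600) − 6·(-227/20))/(15201/100) = -28067/13512; c = (144·(-227/20) − 6·(-294))/(15201/100) = 480/563.
Residuals: -8771/4504, 10477/13512, -237/4504, 29935/13512, -1529/2252, -2515/1689; SSR = 26985/2252.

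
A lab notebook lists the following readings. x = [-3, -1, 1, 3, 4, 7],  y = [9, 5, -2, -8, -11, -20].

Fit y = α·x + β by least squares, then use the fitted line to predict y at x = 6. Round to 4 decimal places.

ŷ = -16.8715

The normal equations are: 85·α + 11·β = -242;  11·α + 6·β = -27.
Eliminating β: 6·(row 1) − 11·(row 2) gives 389·α = 6·(-242) − 11·(-27) = -1155, so α = -1155/389.
Then β = ((-27) − 11·(-1155/389))/6 = 367/389.
At x = 6: ŷ = (-1155/389)·(6) + (367/389)·(1) = -6563/389.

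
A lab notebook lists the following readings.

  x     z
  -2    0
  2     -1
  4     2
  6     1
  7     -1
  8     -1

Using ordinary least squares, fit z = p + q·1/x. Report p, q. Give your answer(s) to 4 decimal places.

MᵀM·[p, q]ᵀ = Mᵀz reads: 6·p + (115/168)·q = 0;  (115/168)·p + (17677/28224)·q = -17/168.
det = 6·(17677/28224) − (115/168)² = 92837/28224.
p = (0·(17677/28224) − (115/168)·(-17/168))/(92837/28224) = 115/5461; q = (6·(-17/168) − (115/168)·0)/(92837/28224) = -1008/5461.

p = 0.0211, q = -0.1846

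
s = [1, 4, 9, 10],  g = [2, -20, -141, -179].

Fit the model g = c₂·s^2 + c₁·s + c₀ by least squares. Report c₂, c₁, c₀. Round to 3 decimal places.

Normal-equation sums: Σs^2·s^2 = 16818, Σs^2·s = 1794, Σs^2 = 198, Σs·s = 198, Σs = 24, Σ1 = 4.
Right-hand side: Σs^2·g = -29639, Σs·g = -3137, Σg = -338.
XᵀX·[c₂, c₁, c₀]ᵀ = Xᵀg becomes [[16818, 1794, 198]; [1794, 198, 24]; [198, 24, 4]]·[c₂, c₁, c₀]ᵀ = [-29639, -3137, -338]ᵀ.
Inverting the 3×3 Gram matrix, [c₂, c₁, c₀]ᵀ = [-4163/1947, 13465/3894, 384/649]ᵀ.

c₂ = -2.138, c₁ = 3.458, c₀ = 0.592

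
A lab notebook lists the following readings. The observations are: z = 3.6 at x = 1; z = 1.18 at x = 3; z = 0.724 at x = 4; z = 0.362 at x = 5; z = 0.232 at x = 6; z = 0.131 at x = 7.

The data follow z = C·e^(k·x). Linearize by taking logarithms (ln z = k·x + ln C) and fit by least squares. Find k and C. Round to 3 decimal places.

Taking logs, ln z = k·x + ln C, so regress ln z on x.
Σx = 26.0000, Σ(x)² = 136.0000, Σln z = -3.3862, Σx·ln z = -27.5889.
Equations: 136.0000·k + 26.0000·ln C = -27.5889;  26.0000·k + 6·ln C = -3.3862.
Δ = 136.0000·6 − (26.0000)² = 140.0000; k = (-27.5889·6 − 26.0000·-3.3862)/140.0000 = -0.55352, ln C = (136.0000·-3.3862 − 26.0000·-27.5889)/140.0000 = 1.83421, so C = exp(1.83421) = 6.26017.

k = -0.554, C = 6.260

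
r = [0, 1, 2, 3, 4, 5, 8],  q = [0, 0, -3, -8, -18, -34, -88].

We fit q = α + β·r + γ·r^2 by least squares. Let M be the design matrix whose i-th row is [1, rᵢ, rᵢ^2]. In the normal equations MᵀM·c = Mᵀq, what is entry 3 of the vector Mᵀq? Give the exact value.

Entry 3 ↔ basis r^2, so (Mᵀq)_{3} = Σᵢ (r^2)·qᵢ = (0)·(0) + (1)·(0) + (4)·(-3) + (9)·(-8) + (16)·(-18) + (25)·(-34) + (64)·(-88) = -6854.

-6854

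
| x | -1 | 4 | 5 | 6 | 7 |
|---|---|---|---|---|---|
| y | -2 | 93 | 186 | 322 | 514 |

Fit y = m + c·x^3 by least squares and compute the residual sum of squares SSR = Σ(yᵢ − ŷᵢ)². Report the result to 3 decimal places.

The normal equations are: 5·m + 747·c = 1113;  747·m + 184027·c = 275058.
(Σ1 = 5, Σx^3 = 747, Σx^3·x^3 = 184027, Σy = 1113, Σx^3·y = 275058.)
Determinant 5·184027 − 747² = 362126.
m = (1113·184027 − 747·275058)/362126 = -646275/362126; c = (5·275058 − 747·1113)/362126 = 543879/362126.
Residuals: 232951/181063, -484263/362126, 8418/181063, -227017/362126, 114271/181063; SSR = 1534347/362126.

SSR = 4.237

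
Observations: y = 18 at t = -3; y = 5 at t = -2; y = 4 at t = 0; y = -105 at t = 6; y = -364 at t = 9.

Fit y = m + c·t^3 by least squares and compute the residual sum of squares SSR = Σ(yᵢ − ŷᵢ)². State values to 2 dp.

Compute the Gram sums: Σ1 = 5, Σt^3 = 910, Σt^3·t^3 = 578890.
Moment sums: Σy = -442, Σt^3·y = -288562.
So MᵀM·[m, c]ᵀ = Mᵀy: [[5, 910]; [910, 578890]]·[m, c]ᵀ = [-442, -288562]ᵀ.
Eliminating c: 578890·(row 1) − 910·(row 2) gives 2066350·m = 578890·(-442) − 910·(-288562) = 6722040, so m = 51708/15895.
Then c = ((-288562) − 910·(51708/15895))/578890 = -104059/206635.
Residuals: 21603/18785, -471501/206635, 11872/15895, 1269/2431, -28333/206635; SSR = 304924/41327.

SSR = 7.38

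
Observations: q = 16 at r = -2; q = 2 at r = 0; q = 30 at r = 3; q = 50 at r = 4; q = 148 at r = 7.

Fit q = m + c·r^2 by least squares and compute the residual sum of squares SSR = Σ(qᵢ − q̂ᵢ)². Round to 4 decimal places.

SSR = 2.6016

Normal-equation sums: Σ1 = 5, Σr^2 = 78, Σr^2·r^2 = 2754.
Moment sums: Σq = 246, Σr^2·q = 8386.
Determinant 5·2754 − 78² = 7686.
m = (246·2754 − 78·8386)/7686 = 3896/1281; c = (5·8386 − 78·246)/7686 = 11371/3843.
Residuals: 4316/3843, -1334/1281, 421/1281, -1474/3843, -103/3843; SSR = 9998/3843.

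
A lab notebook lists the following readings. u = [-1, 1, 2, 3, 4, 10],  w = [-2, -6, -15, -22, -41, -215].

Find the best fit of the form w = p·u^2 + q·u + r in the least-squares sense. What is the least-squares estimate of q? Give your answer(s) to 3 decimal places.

Normal-equation sums: Σu^2·u^2 = 10355, Σu^2·u = 1099, Σu^2 = 131, Σu·u = 131, Σu = 19, Σ1 = 6.
Moment sums: Σu^2·w = -22422, Σu·w = -2414, Σw = -301.
AᵀA·[p, q, r]ᵀ = Aᵀw becomes [[10355, 1099, 131]; [1099, 131, 19]; [131, 19, 6]]·[p, q, r]ᵀ = [-22422, -2414, -301]ᵀ.
Row-reducing yields p = -1849/942, q = -7841/4710, r = -1601/785.

q = -1.665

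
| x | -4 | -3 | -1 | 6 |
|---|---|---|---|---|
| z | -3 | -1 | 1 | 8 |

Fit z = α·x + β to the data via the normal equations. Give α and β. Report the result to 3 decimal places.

From the data, Σx·x = 62, Σx = -2, Σ1 = 4.
Right-hand side: Σx·z = 62, Σz = 5.
So AᵀA·[α, β]ᵀ = Aᵀz: [[62, -2]; [-2, 4]]·[α, β]ᵀ = [62, 5]ᵀ.
Determinant 62·4 − (-2)² = 244.
α = (62·4 − (-2)·5)/244 = 129/122; β = (62·5 − (-2)·62)/244 = 217/122.

α = 1.057, β = 1.779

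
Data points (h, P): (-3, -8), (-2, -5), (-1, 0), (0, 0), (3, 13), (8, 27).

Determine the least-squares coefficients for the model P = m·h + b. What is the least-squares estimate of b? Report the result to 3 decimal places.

With design matrix X, XᵀX = [[87, 5]; [5, 6]] and XᵀP = [289, 27]ᵀ.
det = 87·6 − 5² = 497.
m = (289·6 − 5·27)/497 = 1599/497; b = (87·27 − 5·289)/497 = 904/497.

b = 1.819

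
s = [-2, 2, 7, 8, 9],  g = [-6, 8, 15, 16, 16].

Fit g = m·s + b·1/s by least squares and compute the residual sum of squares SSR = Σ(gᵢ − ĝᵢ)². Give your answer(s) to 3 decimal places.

SSR = 5.245

Entries of MᵀM: Σs·s = 202, Σs·1/s = 5, Σ1/s·1/s = 139297/254016.
Right-hand side: Σs·g = 405, Σ1/s·g = 814/63.
MᵀM·[m, b]ᵀ = Mᵀg becomes [[202, 5]; [5, 139297/254016]]·[m, b]ᵀ = [405, 814/63]ᵀ.
det = 202·(139297/254016) − 5² = 10893797/127008.
m = (405·(139297/254016) − 5·(814/63))/(10893797/127008) = 40005045/21787594; b = (202·(814/63) − 5·405)/(10893797/127008) = 74295648/10893797.
Residuals: 11790087/10893797, 9997507/10893797, 25551267/21787594, 4993616/10893797, -27954045/21787594; SSR = 114279065/21787594.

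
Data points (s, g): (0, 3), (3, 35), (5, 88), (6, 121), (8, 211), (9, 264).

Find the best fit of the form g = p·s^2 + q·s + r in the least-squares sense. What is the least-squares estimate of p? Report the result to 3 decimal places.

p = 3.051

Normal-equation sums: Σs^2·s^2 = 12659, Σs^2·s = 1609, Σs^2 = 215, Σs·s = 215, Σs = 31, Σ1 = 6.
And Σs^2·g = 41759, Σs·g = 5335, Σg = 722.
AᵀA·[p, q, r]ᵀ = Aᵀg becomes [[12659, 1609, 215]; [1609, 215, 31]; [215, 31, 6]]·[p, q, r]ᵀ = [41759, 5335, 722]ᵀ.
Row-reducing yields p = 2563/840, q = 1297/840, r = 423/140.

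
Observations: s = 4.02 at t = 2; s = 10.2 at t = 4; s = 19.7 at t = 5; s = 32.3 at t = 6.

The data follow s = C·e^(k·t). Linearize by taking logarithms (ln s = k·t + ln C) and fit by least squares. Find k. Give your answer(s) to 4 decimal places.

Linearized form: ln s = k·t + ln C. From the 4 transformed points,
Σt = 17.0000, Σ(t)² = 81.0000, Σln s = 10.1694, Σt·ln s = 47.8256.
Equations: 81.0000·k + 17.0000·ln C = 47.8256;  17.0000·k + 4·ln C = 10.1694.
Δ = 81.0000·4 − (17.0000)² = 35.0000; k = (47.8256·4 − 17.0000·10.1694)/35.0000 = 0.52638, ln C = (81.0000·10.1694 − 17.0000·47.8256)/35.0000 = 0.30521.

k = 0.5264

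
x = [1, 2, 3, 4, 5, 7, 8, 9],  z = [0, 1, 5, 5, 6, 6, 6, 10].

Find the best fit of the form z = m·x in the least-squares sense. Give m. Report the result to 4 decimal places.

m = 0.9920

AᵀA·[m]ᵀ = Aᵀz reads: 249·m = 247.
(Σx·x = 249, Σx·z = 247.)
m = 247/249 = 0.991968.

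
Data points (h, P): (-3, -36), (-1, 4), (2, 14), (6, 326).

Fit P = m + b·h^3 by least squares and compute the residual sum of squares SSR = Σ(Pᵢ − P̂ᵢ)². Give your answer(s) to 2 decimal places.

The normal system XᵀX·[m, b]ᵀ = XᵀP is [[4, 196]; [196, 47450]]·[m, b]ᵀ = [308, 71496]ᵀ.
Δ = 4·47450 − 196² = 151384.
m = (308·47450 − 196·71496)/151384 = 75173/18923; b = (4·71496 − 196·308)/151384 = 28202/18923.
Residuals: 5053/18923, 28721/18923, -35867/18923, 2093/18923; SSR = 113156/18923.

SSR = 5.98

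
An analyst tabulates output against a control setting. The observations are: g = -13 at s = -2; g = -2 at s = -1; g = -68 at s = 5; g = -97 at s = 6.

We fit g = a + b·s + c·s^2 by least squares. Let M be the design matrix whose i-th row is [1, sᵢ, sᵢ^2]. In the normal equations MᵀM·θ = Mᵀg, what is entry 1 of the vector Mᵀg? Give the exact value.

Entry 1 ↔ basis 1, so (Mᵀg)_{1} = Σᵢ gᵢ = (1)·(-13) + (1)·(-2) + (1)·(-68) + (1)·(-97) = -180.

-180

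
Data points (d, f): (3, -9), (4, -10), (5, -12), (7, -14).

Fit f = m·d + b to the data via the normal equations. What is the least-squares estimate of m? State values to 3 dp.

Setting ∂/∂m … = 0 gives: 99·m + 19·b = -225;  19·m + 4·b = -45.
(Σd·d = 99, Σd = 19, Σ1 = 4, Σd·f = -225, Σf = -45.)
Eliminating b: 4·(row 1) − 19·(row 2) gives 35·m = 4·(-225) − 19·(-45) = -45, so m = -9/7.
Then b = ((-45) − 19·(-9/7))/4 = -36/7.

m = -1.286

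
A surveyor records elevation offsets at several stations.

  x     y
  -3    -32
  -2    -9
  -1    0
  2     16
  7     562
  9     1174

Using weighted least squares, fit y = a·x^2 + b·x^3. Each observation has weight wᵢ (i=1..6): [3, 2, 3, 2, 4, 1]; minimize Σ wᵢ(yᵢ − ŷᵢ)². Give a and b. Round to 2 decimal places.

The normal system AᵀWA·[a, b]ᵀ = AᵀWy is [[16475, 125545]; [125545, 1004483]]·[a, b]ᵀ = [204438, 1629902]ᵀ.
Δ = 16475·1004483 − 125545² = 787310400.
a = (204438·1004483 − 125545·1629902)/787310400 = 182112241/196827600; b = (16475·1629902 − 125545·204438)/787310400 = 59323337/39365520.

a = 0.93, b = 1.51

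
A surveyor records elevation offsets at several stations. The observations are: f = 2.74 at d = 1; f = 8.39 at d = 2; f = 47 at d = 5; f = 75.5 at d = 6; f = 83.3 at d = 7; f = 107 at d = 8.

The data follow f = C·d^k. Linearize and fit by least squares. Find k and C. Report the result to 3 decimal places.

Taking logs, ln f = k·ln d + ln C, so regress ln f on ln d.
AᵀA = [[14.3918, 8.1197]; [8.1197, 6]], rhs = [33.7413, 20.4046]ᵀ  (here Σln d = 8.1197, Σ(ln d)² = 14.3918, Σln f = 20.4046, Σln d·ln f = 33.7413).
Slope k = (n·Σln d·ln f − Σln d·Σln f)/(n·Σ(ln d)² − (Σln d)²) = (6·33.7413 − 8.1197·20.4046)/20.4213 = 1.80052; ln C = (Σln f − k·Σln d)/n = 0.96414, so C = exp(0.96414) = 2.62254.

k = 1.801, C = 2.623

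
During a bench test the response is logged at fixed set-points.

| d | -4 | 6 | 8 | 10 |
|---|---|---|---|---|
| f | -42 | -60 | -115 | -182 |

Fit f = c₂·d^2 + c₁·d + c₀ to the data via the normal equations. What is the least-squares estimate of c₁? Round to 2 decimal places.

Setting ∂/∂c₂ … = 0 gives: 15648·c₂ + 1664·c₁ + 216·c₀ = -28392;  1664·c₂ + 216·c₁ + 20·c₀ = -2932;  216·c₂ + 20·c₁ + 4·c₀ = -399.
Inverting the 3×3 Gram matrix, [c₂, c₁, c₀]ᵀ = [-1403/688, 753/344, -99/172]ᵀ.

c₁ = 2.19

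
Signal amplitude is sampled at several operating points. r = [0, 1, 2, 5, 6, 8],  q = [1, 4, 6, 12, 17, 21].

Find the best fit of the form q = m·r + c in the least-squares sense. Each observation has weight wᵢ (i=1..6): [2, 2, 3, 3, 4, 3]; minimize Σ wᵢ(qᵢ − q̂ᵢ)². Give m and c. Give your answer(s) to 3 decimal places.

With design matrix A, AᵀWA = [[425, 71]; [71, 17]] and AᵀWq = [1136, 195]ᵀ.
det = 425·17 − 71² = 2184.
m = (1136·17 − 71·195)/2184 = 781/312; c = (425·195 − 71·1136)/2184 = 317/312.

m = 2.503, c = 1.016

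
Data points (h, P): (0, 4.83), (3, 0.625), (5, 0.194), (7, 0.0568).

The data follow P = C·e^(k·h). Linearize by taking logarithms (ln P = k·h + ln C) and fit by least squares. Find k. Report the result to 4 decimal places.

Linearized form: ln P = k·h + ln C. From the 4 transformed points,
Over the data: Σh = 15.0000, Σ(h)² = 83.0000, Σln P = -3.4033, Σh·ln P = -29.6870.
Normal system: [[83.0000, 15.0000]; [15.0000, 4]]·[k, ln C]ᵀ = [-29.6870, -3.4033]ᵀ.
Solving (det = 107.0000): k = -0.63270, ln C = 1.52181.

k = -0.6327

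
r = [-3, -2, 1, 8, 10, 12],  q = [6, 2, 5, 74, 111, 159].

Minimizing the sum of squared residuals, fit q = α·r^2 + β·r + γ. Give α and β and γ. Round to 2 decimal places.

α = 0.98, β = 1.32, γ = 1.33

From the data, Σr^2·r^2 = 34930, Σr^2·r = 3206, Σr^2 = 322, Σr·r = 322, Σr = 26, Σ1 = 6.
Moment sums: Σr^2·q = 38799, Σr·q = 3593, Σq = 357.
Normal equations: [[34930, 3206, 322]; [3206, 322, 26]; [322, 26, 6]]·[α, β, γ]ᵀ = [38799, 3593, 357]ᵀ.
Solving the 3×3 system (Gaussian elimination) gives α = 76253/78015, β = 29413/22290, γ = 4931/3715.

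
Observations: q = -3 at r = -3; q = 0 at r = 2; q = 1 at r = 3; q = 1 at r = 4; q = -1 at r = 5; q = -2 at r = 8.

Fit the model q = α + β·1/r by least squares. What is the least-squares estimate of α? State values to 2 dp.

α = -1.50

Setting ∂/∂α … = 0 gives: 6·α + (43/40)·β = -4;  (43/40)·α + (8501/14400)·β = 17/15.
Determinant 6·(8501/14400) − (43/40)² = 2291/960.
α = ((-4)·(8501/14400) − (43/40)·(17/15))/(2291/960) = -51548/34365; β = (6·(17/15) − (43/40)·(-4))/(2291/960) = 10656/2291.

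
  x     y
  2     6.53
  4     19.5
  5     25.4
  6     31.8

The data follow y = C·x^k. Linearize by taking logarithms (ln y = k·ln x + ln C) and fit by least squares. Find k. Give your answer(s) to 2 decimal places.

k = 1.46

Taking logs, ln y = k·ln x + ln C, so regress ln y on ln x.
AᵀA = [[8.2030, 5.4806]; [5.4806, 4]], rhs = [16.8232, 11.5410]ᵀ  (here Σln x = 5.4806, Σ(ln x)² = 8.2030, Σln y = 11.5410, Σln x·ln y = 16.8232).
Solving (det = 2.7744): k = 1.45629, ln C = 0.88991.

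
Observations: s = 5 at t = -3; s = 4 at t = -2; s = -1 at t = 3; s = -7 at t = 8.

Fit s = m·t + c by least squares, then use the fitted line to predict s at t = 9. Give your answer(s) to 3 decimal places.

Compute the Gram sums: Σt·t = 86, Σt = 6, Σ1 = 4.
Right-hand side: Σt·s = -82, Σs = 1.
Normal equations: [[86, 6]; [6, 4]]·[m, c]ᵀ = [-82, 1]ᵀ.
Determinant 86·4 − 6² = 308.
m = ((-82)·4 − 6·1)/308 = -167/154; c = (86·1 − 6·(-82))/308 = 289/154.
At t = 9: ŝ = (-167/154)·(9) + (289/154)·(1) = -607/77.

ŝ = -7.883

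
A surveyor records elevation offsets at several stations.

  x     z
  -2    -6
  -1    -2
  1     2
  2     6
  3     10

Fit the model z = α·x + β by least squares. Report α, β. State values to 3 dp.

α = 3.023, β = 0.186

Entries of MᵀM: Σx·x = 19, Σx = 3, Σ1 = 5.
And Σx·z = 58, Σz = 10.
det = 19·5 − 3² = 86.
α = (58·5 − 3·10)/86 = 130/43; β = (19·10 − 3·58)/86 = 8/43.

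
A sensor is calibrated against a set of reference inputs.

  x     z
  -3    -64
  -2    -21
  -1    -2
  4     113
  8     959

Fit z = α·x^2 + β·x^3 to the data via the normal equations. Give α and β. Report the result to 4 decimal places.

α = -1.0330, β = 2.0026

With design matrix M, MᵀM = [[4450, 33516]; [33516, 267034]] and Mᵀz = [62522, 500138]ᵀ.
det = 4450·267034 − 33516² = 64979044.
α = (62522·267034 − 33516·500138)/64979044 = -16781365/16244761; β = (4450·500138 − 33516·62522)/64979044 = 32531687/16244761.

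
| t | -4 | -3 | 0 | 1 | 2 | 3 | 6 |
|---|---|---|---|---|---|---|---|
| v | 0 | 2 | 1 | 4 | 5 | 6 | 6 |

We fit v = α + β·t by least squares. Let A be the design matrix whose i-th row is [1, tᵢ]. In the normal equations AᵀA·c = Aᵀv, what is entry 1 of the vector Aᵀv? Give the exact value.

Entry 1 ↔ basis 1, so (Aᵀv)_{1} = Σᵢ vᵢ = (1)·(0) + (1)·(2) + (1)·(1) + (1)·(4) + (1)·(5) + (1)·(6) + (1)·(6) = 24.

24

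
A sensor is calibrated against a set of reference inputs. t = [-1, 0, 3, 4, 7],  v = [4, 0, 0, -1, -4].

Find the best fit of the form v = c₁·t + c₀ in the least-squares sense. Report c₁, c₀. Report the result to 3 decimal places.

c₁ = -0.811, c₀ = 1.908

With design matrix A, AᵀA = [[75, 13]; [13, 5]] and Aᵀv = [-36, -1]ᵀ.
Δ = 75·5 − 13² = 206.
c₁ = ((-36)·5 − 13·(-1))/206 = -167/206; c₀ = (75·(-1) − 13·(-36))/206 = 393/206.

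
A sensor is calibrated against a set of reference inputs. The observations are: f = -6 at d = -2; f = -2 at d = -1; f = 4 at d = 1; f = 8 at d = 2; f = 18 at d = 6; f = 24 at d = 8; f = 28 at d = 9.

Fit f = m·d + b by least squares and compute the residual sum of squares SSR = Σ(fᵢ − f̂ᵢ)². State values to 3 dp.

SSR = 3.327

XᵀX·[m, b]ᵀ = Xᵀf reads: 191·m + 23·b = 586;  23·m + 7·b = 74.
(Σd·d = 191, Σd = 23, Σ1 = 7, Σd·f = 586, Σf = 74.)
det = 191·7 − 23² = 808.
m = (586·7 − 23·74)/808 = 300/101; b = (191·74 − 23·586)/808 = 82/101.
Residuals: -88/101, 16/101, 22/101, 126/101, -64/101, -58/101, 46/101; SSR = 336/101.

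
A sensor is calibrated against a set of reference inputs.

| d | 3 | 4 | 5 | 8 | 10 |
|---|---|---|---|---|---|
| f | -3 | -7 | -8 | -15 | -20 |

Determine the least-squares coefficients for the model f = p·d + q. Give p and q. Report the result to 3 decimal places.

Normal-equation sums: Σd·d = 214, Σd = 30, Σ1 = 5.
Moment sums: Σd·f = -397, Σf = -53.
Normal equations: [[214, 30]; [30, 5]]·[p, q]ᵀ = [-397, -53]ᵀ.
Determinant 214·5 − 30² = 170.
p = ((-397)·5 − 30·(-53))/170 = -79/34; q = (214·(-53) − 30·(-397))/170 = 284/85.

p = -2.324, q = 3.341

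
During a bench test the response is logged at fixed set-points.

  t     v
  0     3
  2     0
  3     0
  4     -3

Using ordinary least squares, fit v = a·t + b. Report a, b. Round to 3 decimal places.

a = -1.371, b = 3.086

Sums needed: Σt·t = 29, Σt = 9, Σ1 = 4.
For Xᵀv: Σt·v = -12, Σv = 0.
Δ = 29·4 − 9² = 35.
a = ((-12)·4 − 9·0)/35 = -48/35; b = (29·0 − 9·(-12))/35 = 108/35.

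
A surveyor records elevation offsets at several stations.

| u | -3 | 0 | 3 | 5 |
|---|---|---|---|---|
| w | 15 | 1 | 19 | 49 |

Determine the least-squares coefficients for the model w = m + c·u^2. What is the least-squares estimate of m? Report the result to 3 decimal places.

m = 0.212

XᵀX·[m, c]ᵀ = Xᵀw reads: 4·m + 43·c = 84;  43·m + 787·c = 1531.
Eliminating c: 787·(row 1) − 43·(row 2) gives 1299·m = 787·84 − 43·1531 = 275, so m = 275/1299.
Then c = (1531 − 43·(275/1299))/787 = 2512/1299.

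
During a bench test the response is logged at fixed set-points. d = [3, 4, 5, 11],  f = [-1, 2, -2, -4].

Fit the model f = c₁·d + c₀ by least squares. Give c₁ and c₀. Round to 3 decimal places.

Normal-equation sums: Σd·d = 171, Σd = 23, Σ1 = 4.
For Aᵀf: Σd·f = -49, Σf = -5.
Normal equations: [[171, 23]; [23, 4]]·[c₁, c₀]ᵀ = [-49, -5]ᵀ.
det = 171·4 − 23² = 155.
c₁ = ((-49)·4 − 23·(-5))/155 = -81/155; c₀ = (171·(-5) − 23·(-49))/155 = 272/155.

c₁ = -0.523, c₀ = 1.755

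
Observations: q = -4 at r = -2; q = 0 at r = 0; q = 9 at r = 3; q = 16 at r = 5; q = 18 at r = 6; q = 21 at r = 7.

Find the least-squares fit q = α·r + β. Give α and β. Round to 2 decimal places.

α = 2.86, β = 0.93

The normal equations are: 123·α + 19·β = 370;  19·α + 6·β = 60.
Eliminating β: 6·(row 1) − 19·(row 2) gives 377·α = 6·370 − 19·60 = 1080, so α = 1080/377.
Then β = (60 − 19·(1080/377))/6 = 350/377.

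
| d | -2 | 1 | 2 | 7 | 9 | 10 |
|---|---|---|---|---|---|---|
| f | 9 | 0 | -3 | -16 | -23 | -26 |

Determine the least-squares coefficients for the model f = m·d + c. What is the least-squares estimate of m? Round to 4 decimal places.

m = -2.8723

Sums needed: Σd·d = 239, Σd = 27, Σ1 = 6.
Moment sums: Σd·f = -603, Σf = -59.
MᵀM·[m, c]ᵀ = Mᵀf becomes [[239, 27]; [27, 6]]·[m, c]ᵀ = [-603, -59]ᵀ.
det = 239·6 − 27² = 705.
m = ((-603)·6 − 27·(-59))/705 = -135/47; c = (239·(-59) − 27·(-603))/705 = 436/141.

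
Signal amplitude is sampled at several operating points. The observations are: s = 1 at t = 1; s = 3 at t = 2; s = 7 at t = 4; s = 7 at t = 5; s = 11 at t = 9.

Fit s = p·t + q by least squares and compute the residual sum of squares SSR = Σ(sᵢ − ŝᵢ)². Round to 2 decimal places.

With design matrix A, AᵀA = [[127, 21]; [21, 5]] and Aᵀs = [169, 29]ᵀ.
Eliminating q: 5·(row 1) − 21·(row 2) gives 194·p = 5·169 − 21·29 = 236, so p = 118/97.
Then q = (29 − 21·(118/97))/5 = 67/97.
Residuals: -88/97, -12/97, 140/97, 22/97, -62/97; SSR = 328/97.

SSR = 3.38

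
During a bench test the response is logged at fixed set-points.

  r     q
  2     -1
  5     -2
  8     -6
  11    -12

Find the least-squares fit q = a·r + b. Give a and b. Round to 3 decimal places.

a = -1.233, b = 2.767

Setting ∂/∂a … = 0 gives: 214·a + 26·b = -192;  26·a + 4·b = -21.
Determinant 214·4 − 26² = 180.
a = ((-192)·4 − 26·(-21))/180 = -37/30; b = (214·(-21) − 26·(-192))/180 = 83/30.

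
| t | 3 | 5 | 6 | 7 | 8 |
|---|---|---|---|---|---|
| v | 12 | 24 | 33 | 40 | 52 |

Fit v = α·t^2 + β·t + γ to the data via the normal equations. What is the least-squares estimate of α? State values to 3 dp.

α = 0.616

Normal-equation sums: Σt^2·t^2 = 8499, Σt^2·t = 1223, Σt^2 = 183, Σt·t = 183, Σt = 29, Σ1 = 5.
And Σt^2·v = 7184, Σt·v = 1050, Σv = 161.
So AᵀA·[α, β, γ]ᵀ = Aᵀv: [[8499, 1223, 183]; [1223, 183, 29]; [183, 29, 5]]·[α, β, γ]ᵀ = [7184, 1050, 161]ᵀ.
Solving the 3×3 system (Gaussian elimination) gives α = 837/1358, β = 1523/1358, γ = 2130/679.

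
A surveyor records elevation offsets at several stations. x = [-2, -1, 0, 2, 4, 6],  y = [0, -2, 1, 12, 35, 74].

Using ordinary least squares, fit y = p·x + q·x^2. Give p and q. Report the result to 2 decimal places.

p = 2.89, q = 1.55

The normal system MᵀM·[p, q]ᵀ = Mᵀy is [[61, 279]; [279, 1585]]·[p, q]ᵀ = [610, 3270]ᵀ.
Determinant 61·1585 − 279² = 18844.
p = (610·1585 − 279·3270)/18844 = 13630/4711; q = (61·3270 − 279·610)/18844 = 7320/4711.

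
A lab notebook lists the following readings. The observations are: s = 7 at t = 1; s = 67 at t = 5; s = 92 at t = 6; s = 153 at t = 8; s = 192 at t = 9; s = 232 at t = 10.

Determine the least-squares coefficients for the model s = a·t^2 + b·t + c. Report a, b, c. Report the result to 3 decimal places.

Setting ∂/∂a … = 0 gives: 22579·a + 2583·b + 307·c = 53538;  2583·a + 307·b + 39·c = 6166;  307·a + 39·b + 6·c = 743.
Inverting the 3×3 Gram matrix, [a, b, c]ᵀ = [67783/33650, 3851/1346, 36487/16825]ᵀ.

a = 2.014, b = 2.861, c = 2.169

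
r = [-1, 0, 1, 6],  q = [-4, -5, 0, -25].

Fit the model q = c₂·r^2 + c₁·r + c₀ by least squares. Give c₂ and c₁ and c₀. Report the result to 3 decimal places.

c₂ = -0.922, c₁ = 1.778, c₀ = -2.410

From the data, Σr^2·r^2 = 1298, Σr^2·r = 216, Σr^2 = 38, Σr·r = 38, Σr = 6, Σ1 = 4.
For Mᵀq: Σr^2·q = -904, Σr·q = -146, Σq = -34.
Row-reducing yields c₂ = -436/473, c₁ = 841/473, c₀ = -1140/473.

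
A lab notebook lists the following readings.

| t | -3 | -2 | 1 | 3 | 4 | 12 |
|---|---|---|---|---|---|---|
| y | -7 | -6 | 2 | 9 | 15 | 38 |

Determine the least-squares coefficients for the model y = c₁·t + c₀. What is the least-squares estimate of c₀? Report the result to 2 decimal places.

c₀ = 0.76

The normal system XᵀX·[c₁, c₀]ᵀ = Xᵀy is [[183, 15]; [15, 6]]·[c₁, c₀]ᵀ = [578, 51]ᵀ.
Eliminating c₀: 6·(row 1) − 15·(row 2) gives 873·c₁ = 6·578 − 15·51 = 2703, so c₁ = 901/291.
Then c₀ = (51 − 15·(901/291))/6 = 221/291.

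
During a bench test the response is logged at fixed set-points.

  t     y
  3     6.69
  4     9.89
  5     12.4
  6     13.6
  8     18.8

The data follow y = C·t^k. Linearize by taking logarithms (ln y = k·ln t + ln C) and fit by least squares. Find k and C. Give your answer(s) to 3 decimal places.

Linearized form: ln y = k·ln t + ln C. From the 5 transformed points,
Σln t = 7.9655, Σ(ln t)² = 13.2535, Σln y = 12.2538, Σln t·ln y = 20.0942.
Equations: 13.2535·k + 7.9655·ln C = 20.0942;  7.9655·k + 5·ln C = 12.2538.
Solving (det = 2.8177): k = 1.01618, ln C = 0.83187, so C = exp(0.83187) = 2.29762.

k = 1.016, C = 2.298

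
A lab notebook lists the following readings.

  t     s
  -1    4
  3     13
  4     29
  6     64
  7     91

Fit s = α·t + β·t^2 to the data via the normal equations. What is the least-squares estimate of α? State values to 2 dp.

Forming AᵀA = [[111, 649]; [649, 4035]] and Aᵀs = [1172, 7348]ᵀ gives AᵀA·[α, β]ᵀ = Aᵀs.
Eliminating β: 4035·(row 1) − 649·(row 2) gives 26684·α = 4035·1172 − 649·7348 = -39832, so α = -9958/6671.
Then β = (7348 − 649·(-9958/6671))/4035 = 13750/6671.

α = -1.49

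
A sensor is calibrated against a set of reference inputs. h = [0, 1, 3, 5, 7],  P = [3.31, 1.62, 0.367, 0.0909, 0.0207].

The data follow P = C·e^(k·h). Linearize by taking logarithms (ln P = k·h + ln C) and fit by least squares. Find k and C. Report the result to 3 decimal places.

k = -0.724, C = 3.309

Linearized form: ln P = k·h + ln C. From the 5 transformed points,
Σh = 16.0000, Σ(h)² = 84.0000, Σln P = -5.5986, Σh·ln P = -41.6581.
Normal system: [[84.0000, 16.0000]; [16.0000, 5]]·[k, ln C]ᵀ = [-41.6581, -5.5986]ᵀ.
Δ = 84.0000·5 − (16.0000)² = 164.0000; k = (-41.6581·5 − 16.0000·-5.5986)/164.0000 = -0.72386, ln C = (84.0000·-5.5986 − 16.0000·-41.6581)/164.0000 = 1.19661, so C = exp(1.19661) = 3.30888.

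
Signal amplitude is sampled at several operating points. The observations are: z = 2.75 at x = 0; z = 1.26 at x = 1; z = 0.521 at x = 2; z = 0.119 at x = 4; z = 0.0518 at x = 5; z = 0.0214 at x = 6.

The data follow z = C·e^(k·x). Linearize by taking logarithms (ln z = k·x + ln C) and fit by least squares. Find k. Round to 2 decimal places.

Taking logs, ln z = k·x + ln C, so regress ln z on x.
Σx = 18.0000, Σ(x)² = 82.0000, Σln z = -8.3427, Σx·ln z = -47.4554.
Equations: 82.0000·k + 18.0000·ln C = -47.4554;  18.0000·k + 6·ln C = -8.3427.
Δ = 82.0000·6 − (18.0000)² = 168.0000; k = (-47.4554·6 − 18.0000·-8.3427)/168.0000 = -0.80098, ln C = (82.0000·-8.3427 − 18.0000·-47.4554)/168.0000 = 1.01250.

k = -0.80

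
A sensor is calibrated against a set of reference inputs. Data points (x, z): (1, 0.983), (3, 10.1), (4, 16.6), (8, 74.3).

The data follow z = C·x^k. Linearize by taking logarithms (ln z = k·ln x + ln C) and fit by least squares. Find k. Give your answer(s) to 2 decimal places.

Taking logs, ln z = k·ln x + ln C, so regress ln z on ln x.
Sums: Σln x = 4.5643, Σ(ln x)² = 7.4528, Σln z = 9.4129, Σln x·ln z = 15.3937.
Normal system: [[7.4528, 4.5643]; [4.5643, 4]]·[k, ln C]ᵀ = [15.3937, 9.4129]ᵀ.
Solving (det = 8.9781): k = 2.07294, ln C = -0.01218.

k = 2.07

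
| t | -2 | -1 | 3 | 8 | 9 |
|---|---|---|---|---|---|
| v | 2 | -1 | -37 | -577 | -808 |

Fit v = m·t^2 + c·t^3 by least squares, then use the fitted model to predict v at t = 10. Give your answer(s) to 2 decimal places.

The normal system XᵀX·[m, c]ᵀ = Xᵀv is [[10755, 92027]; [92027, 794379]]·[m, c]ᵀ = [-102702, -885470]ᵀ.
Eliminating c: 794379·(row 1) − 92027·(row 2) gives 74577416·m = 794379·(-102702) − 92027·(-885470) = -97164368, so m = -12145546/9322177.
Then c = ((-885470) − 92027·(-12145546/9322177))/794379 = -8984112/9322177.
At t = 10: v̂ = (-12145546/9322177)·(100) + (-8984112/9322177)·(1000) = -10198666600/9322177.

v̂ = -1094.02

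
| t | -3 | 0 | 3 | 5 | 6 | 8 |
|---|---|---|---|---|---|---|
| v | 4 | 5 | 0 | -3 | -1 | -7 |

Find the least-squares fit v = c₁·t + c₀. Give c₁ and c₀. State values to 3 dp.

The normal system MᵀM·[c₁, c₀]ᵀ = Mᵀv is [[143, 19]; [19, 6]]·[c₁, c₀]ᵀ = [-89, -2]ᵀ.
Eliminating c₀: 6·(row 1) − 19·(row 2) gives 497·c₁ = 6·(-89) − 19·(-2) = -496, so c₁ = -496/497.
Then c₀ = ((-2) − 19·(-496/497))/6 = 1405/497.

c₁ = -0.998, c₀ = 2.827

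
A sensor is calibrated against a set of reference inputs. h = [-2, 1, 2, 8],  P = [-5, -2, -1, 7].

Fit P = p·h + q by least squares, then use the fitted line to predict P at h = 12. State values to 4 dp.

P̂ = 11.6256

AᵀA·[p, q]ᵀ = AᵀP reads: 73·p + 9·q = 62;  9·p + 4·q = -1.
(Σh·h = 73, Σh = 9, Σ1 = 4, Σh·P = 62, ΣP = -1.)
det = 73·4 − 9² = 211.
p = (62·4 − 9·(-1))/211 = 257/211; q = (73·(-1) − 9·62)/211 = -631/211.
At h = 12: P̂ = (257/211)·(12) + (-631/211)·(1) = 2453/211.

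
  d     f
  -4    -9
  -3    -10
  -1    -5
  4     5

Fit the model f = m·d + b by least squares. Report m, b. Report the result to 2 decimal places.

m = 1.89, b = -2.86

Entries of AᵀA: Σd·d = 42, Σd = -4, Σ1 = 4.
Moment sums: Σd·f = 91, Σf = -19.
So AᵀA·[m, b]ᵀ = Aᵀf: [[42, -4]; [-4, 4]]·[m, b]ᵀ = [91, -19]ᵀ.
Determinant 42·4 − (-4)² = 152.
m = (91·4 − (-4)·(-19))/152 = 36/19; b = (42·(-19) − (-4)·91)/152 = -217/76.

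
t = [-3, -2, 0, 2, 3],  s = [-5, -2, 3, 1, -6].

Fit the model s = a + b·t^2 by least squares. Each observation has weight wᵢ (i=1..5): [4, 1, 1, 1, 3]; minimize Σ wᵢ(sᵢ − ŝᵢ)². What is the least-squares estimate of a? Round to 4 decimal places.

Sums needed: Σwᵢ·1 = 10, Σwᵢ·t^2 = 71, Σwᵢ·t^2·t^2 = 599.
Moment sums: Σwᵢ·s = -36, Σwᵢ·t^2·s = -346.
MᵀWM·[a, b]ᵀ = MᵀWs becomes [[10, 71]; [71, 599]]·[a, b]ᵀ = [-36, -346]ᵀ.
Determinant 10·599 − 71² = 949.
a = ((-36)·599 − 71·(-346))/949 = 3002/949; b = (10·(-346) − 71·(-36))/949 = -904/949.

a = 3.1633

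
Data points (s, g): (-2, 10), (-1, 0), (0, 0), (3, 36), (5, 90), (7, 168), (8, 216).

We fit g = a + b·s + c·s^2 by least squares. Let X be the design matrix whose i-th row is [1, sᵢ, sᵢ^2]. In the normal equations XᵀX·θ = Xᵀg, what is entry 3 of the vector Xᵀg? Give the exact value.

24670

Entry 3 ↔ basis s^2, so (Xᵀg)_{3} = Σᵢ (s^2)·gᵢ = (4)·(10) + (1)·(0) + (0)·(0) + (9)·(36) + (25)·(90) + (49)·(168) + (64)·(216) = 24670.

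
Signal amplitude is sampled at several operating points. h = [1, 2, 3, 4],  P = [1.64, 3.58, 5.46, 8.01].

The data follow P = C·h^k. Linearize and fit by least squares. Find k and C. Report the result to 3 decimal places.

k = 1.130, C = 1.631

Let Y = ln P. Fitting Y = k·ln h + ln C by least squares:
Over the data: Σln h = 3.1781, Σ(ln h)² = 3.6092, Σln P = 5.5482, Σln h·ln P = 5.6333.
Normal system: [[3.6092, 3.1781]; [3.1781, 4]]·[k, ln C]ᵀ = [5.6333, 5.5482]ᵀ.
Δ = 3.6092·4 − (3.1781)² = 4.3368; k = (5.6333·4 − 3.1781·5.5482)/4.3368 = 1.13003, ln C = (3.6092·5.5482 − 3.1781·5.6333)/4.3368 = 0.48923, so C = exp(0.48923) = 1.63106.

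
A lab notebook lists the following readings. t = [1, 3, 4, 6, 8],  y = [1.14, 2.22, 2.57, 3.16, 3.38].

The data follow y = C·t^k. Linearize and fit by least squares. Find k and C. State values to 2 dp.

Taking logs, ln y = k·ln t + ln C, so regress ln y on ln t.
XᵀX = [[10.6632, 6.3561]; [6.3561, 5]], rhs = [6.7787, 4.2409]ᵀ  (here Σln t = 6.3561, Σ(ln t)² = 10.6632, Σln y = 4.2409, Σln t·ln y = 6.7787).
Solving (det = 12.9161): k = 0.53717, ln C = 0.16532, so C = exp(0.16532) = 1.17977.

k = 0.54, C = 1.18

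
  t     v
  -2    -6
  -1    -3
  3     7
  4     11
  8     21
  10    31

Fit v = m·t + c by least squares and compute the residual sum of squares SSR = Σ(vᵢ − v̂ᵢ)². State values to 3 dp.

SSR = 10.550

AᵀA·[m, c]ᵀ = Aᵀv reads: 194·m + 22·c = 558;  22·m + 6·c = 61.
(Σt·t = 194, Σt = 22, Σ1 = 6, Σt·v = 558, Σv = 61.)
Eliminating c: 6·(row 1) − 22·(row 2) gives 680·m = 6·558 − 22·61 = 2006, so m = 59/20.
Then c = (61 − 22·(59/20))/6 = -13/20.
Residuals: 11/20, 3/5, -6/5, -3/20, -39/20, 43/20; SSR = 211/20.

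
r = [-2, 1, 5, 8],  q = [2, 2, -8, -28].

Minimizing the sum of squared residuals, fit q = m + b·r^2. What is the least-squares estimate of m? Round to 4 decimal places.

m = 3.4294

With design matrix X, XᵀX = [[4, 94]; [94, 4738]] and Xᵀq = [-32, -1982]ᵀ.
Determinant 4·4738 − 94² = 10116.
m = ((-32)·4738 − 94·(-1982))/10116 = 2891/843; b = (4·(-1982) − 94·(-32))/10116 = -410/843.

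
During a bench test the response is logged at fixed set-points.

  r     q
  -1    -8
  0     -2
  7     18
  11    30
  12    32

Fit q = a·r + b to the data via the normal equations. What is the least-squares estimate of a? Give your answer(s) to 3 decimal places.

a = 3.011

Compute the Gram sums: Σr·r = 315, Σr = 29, Σ1 = 5.
And Σr·q = 848, Σq = 70.
So XᵀX·[a, b]ᵀ = Xᵀq: [[315, 29]; [29, 5]]·[a, b]ᵀ = [848, 70]ᵀ.
Eliminating b: 5·(row 1) − 29·(row 2) gives 734·a = 5·848 − 29·70 = 2210, so a = 1105/367.
Then b = (70 − 29·(1105/367))/5 = -1271/367.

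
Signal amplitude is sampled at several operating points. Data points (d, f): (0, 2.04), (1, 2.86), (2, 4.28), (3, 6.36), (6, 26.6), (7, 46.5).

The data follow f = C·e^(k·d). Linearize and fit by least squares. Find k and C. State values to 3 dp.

k = 0.450, C = 1.834

With ln fᵢ as the transformed response and dᵢ as the regressor:
XᵀX = [[99.0000, 19.0000]; [19.0000, 6]], rhs = [56.0704, 12.1881]ᵀ  (here Σd = 19.0000, Σ(d)² = 99.0000, Σln f = 12.1881, Σd·ln f = 56.0704).
Δ = 99.0000·6 − (19.0000)² = 233.0000; k = (56.0704·6 − 19.0000·12.1881)/233.0000 = 0.44999, ln C = (99.0000·12.1881 − 19.0000·56.0704)/233.0000 = 0.60637, so C = exp(0.60637) = 1.83377.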